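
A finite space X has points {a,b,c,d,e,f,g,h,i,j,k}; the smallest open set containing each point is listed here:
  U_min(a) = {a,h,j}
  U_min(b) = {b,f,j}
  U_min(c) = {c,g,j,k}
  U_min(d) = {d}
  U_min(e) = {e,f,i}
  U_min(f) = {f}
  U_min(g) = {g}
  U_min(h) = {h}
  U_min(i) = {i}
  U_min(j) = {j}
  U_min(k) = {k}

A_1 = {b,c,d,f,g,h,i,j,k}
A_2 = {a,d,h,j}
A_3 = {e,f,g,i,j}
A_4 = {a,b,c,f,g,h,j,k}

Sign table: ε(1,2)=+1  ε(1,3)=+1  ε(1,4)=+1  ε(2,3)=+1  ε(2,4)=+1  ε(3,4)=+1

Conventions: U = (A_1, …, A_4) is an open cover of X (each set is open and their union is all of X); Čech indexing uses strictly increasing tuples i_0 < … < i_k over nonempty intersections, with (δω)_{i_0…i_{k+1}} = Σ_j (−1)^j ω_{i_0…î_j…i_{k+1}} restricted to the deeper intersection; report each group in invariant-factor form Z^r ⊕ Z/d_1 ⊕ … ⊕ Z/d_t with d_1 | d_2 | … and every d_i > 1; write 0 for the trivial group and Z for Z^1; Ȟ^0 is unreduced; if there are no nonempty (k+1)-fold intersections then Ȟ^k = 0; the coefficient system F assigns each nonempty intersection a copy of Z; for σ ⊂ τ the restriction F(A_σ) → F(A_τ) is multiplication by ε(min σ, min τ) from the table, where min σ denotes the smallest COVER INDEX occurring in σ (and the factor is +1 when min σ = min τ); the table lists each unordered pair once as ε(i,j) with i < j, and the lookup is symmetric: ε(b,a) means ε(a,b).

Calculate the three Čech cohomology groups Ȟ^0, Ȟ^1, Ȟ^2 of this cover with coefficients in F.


Ȟ^0 = Z,  Ȟ^1 = 0,  Ȟ^2 = 0

nonempty overlaps:
  A12={d,h,j} A13={f,g,i,j} A14={b,c,f,g,h,j,k} A23={j} A24={a,h,j} A34={f,g,j}
  A123={j} A124={h,j} A134={f,g,j} A234={j}
  A1234={j}
C dims 4,6,4,1; δ0: rk 3, SNF 1^3; δ1: rk 3, SNF 1^3; δ2: rk 1, SNF 1^1
degree 0: 4−3−0 = 1 → Ȟ^0 ≅ Z
degree 1: 6−3−3 = 0 → Ȟ^1 ≅ 0
degree 2: 4−1−3 = 0 → Ȟ^2 ≅ 0


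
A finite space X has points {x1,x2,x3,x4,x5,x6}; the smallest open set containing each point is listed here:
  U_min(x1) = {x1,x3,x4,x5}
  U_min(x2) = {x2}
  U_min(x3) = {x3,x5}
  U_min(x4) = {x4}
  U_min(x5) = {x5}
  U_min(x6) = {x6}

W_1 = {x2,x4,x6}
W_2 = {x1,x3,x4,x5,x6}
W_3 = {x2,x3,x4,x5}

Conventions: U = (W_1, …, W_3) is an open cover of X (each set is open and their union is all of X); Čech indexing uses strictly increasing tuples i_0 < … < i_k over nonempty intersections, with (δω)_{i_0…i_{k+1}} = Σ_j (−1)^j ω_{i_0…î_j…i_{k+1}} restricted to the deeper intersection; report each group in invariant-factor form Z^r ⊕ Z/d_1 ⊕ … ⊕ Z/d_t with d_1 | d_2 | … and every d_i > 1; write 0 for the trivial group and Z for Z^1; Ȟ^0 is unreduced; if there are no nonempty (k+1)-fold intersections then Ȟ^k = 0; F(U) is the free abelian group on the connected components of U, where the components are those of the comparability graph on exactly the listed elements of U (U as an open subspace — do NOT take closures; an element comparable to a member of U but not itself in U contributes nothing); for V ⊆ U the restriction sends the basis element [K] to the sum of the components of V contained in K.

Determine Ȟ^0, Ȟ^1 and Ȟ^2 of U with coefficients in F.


Ȟ^0(U;F) ≅ Z^3; Ȟ^1(U;F) ≅ 0; Ȟ^2(U;F) ≅ 0

nerve of the cover:
  W12={x4,x6} W13={x2,x4} W23={x3,x4,x5}
  W123={x4}
components per intersection:
  W1: {x2} {x4} {x6}
  W2: {x1,x3,x4,x5} {x6}
  W3: {x2} {x3,x5} {x4}
  W12: {x4} {x6}
  W13: {x2} {x4}
  W23: {x3,x5} {x4}
  W123: {x4}
C dims 8,6,1; δ0: rk 5, SNF 1^5; δ1: rk 1, SNF 1^1
Ȟ^0 = (8 − 5) − 0 = 3, so Ȟ^0 ≅ Z^3
Ȟ^1 = (6 − 1) − 5 = 0, so Ȟ^1 ≅ 0
Ȟ^2 = (1 − 0) − 1 = 0, so Ȟ^2 ≅ 0


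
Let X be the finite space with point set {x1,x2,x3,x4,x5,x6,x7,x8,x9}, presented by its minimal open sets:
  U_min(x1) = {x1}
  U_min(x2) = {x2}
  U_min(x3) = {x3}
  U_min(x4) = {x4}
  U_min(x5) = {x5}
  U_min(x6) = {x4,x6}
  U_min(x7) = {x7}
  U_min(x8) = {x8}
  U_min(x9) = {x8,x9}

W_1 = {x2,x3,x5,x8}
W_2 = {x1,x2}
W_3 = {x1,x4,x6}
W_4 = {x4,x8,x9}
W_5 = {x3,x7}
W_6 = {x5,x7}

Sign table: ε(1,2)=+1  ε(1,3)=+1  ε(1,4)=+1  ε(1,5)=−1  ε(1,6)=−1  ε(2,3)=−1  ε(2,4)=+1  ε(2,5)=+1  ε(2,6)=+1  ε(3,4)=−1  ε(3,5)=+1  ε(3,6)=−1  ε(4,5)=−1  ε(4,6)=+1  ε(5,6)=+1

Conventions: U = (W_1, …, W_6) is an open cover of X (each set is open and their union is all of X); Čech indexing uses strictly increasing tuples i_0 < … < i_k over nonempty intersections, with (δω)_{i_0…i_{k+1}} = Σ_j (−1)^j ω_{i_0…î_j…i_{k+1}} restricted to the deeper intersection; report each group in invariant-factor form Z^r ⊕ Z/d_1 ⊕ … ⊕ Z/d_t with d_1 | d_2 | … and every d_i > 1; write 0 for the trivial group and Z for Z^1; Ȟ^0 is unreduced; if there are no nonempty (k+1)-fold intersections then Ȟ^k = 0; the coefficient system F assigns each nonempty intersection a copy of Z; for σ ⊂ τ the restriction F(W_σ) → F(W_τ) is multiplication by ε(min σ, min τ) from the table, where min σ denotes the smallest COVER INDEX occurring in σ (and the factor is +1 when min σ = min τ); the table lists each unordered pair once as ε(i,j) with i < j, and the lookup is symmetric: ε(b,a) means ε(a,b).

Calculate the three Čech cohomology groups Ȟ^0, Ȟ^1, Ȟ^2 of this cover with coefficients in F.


nonempty overlaps:
  W12={x2} W14={x8} W15={x3} W16={x5} W23={x1} W34={x4} W56={x7}
C dims 6,7; δ0: rk 5, SNF 1^5
degree 0: 6−5−0 = 1 → Ȟ^0 ≅ Z
degree 1: 7−0−5 = 2 → Ȟ^1 ≅ Z^2
degree 2: 0−0−0 = 0 → Ȟ^2 ≅ 0

Ȟ^0 = Z; Ȟ^1 = Z^2; Ȟ^2 = 0


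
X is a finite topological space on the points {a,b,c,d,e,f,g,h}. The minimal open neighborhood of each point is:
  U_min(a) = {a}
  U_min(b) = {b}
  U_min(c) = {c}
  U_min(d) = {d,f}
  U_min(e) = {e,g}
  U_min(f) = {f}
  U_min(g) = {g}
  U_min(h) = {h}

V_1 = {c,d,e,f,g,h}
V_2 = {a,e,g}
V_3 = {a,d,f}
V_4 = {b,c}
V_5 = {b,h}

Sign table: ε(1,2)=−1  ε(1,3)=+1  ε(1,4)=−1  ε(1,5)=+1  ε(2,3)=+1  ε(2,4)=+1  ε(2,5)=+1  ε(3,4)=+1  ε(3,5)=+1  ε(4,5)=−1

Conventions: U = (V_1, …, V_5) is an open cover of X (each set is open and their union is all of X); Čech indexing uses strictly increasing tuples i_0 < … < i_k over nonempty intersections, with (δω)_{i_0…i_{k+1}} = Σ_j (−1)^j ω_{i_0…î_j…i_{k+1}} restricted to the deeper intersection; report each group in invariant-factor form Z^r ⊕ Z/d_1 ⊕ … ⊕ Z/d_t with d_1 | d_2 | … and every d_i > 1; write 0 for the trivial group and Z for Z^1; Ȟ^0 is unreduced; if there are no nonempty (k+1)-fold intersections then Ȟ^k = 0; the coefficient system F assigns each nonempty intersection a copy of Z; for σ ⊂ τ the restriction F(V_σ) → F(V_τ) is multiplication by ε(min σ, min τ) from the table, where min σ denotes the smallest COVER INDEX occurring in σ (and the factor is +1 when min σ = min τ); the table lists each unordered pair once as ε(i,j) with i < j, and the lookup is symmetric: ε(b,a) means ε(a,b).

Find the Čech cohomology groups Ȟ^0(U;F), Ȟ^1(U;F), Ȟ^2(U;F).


nonempty intersections:
  V12={e,g} V13={d,f} V14={c} V15={h} V23={a} V45={b}
C dims 5,6; δ0: rk 5, SNF 1^4·2
Ȟ^0: (5−5)−0=0 ⇒ 0
Ȟ^1: (6−0)−5=1 plus torsion [2] ⇒ Z ⊕ Z/2
Ȟ^2: (0−0)−0=0 ⇒ 0

Ȟ^0 = 0, Ȟ^1 = Z ⊕ Z/2, Ȟ^2 = 0


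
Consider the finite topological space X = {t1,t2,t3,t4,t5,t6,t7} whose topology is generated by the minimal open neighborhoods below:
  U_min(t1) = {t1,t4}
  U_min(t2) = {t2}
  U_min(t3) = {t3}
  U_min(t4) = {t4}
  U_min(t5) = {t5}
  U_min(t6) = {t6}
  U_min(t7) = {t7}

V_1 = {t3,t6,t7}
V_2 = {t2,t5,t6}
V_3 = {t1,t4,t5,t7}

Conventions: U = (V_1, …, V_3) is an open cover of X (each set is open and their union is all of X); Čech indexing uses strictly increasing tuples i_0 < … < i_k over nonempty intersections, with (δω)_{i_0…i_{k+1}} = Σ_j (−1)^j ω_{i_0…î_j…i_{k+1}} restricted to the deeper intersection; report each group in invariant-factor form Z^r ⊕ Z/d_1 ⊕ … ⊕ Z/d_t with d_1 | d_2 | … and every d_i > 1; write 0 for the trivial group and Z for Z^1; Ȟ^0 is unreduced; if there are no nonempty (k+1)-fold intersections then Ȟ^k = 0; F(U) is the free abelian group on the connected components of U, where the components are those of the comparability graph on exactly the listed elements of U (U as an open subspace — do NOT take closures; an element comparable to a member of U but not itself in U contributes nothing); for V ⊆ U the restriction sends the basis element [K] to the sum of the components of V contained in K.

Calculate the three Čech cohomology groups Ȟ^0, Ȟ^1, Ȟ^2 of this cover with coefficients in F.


cover nerve:
  V12={t6} V13={t7} V23={t5}
components per intersection:
  V1: {t3} {t6} {t7}
  V2: {t2} {t5} {t6}
  V3: {t1,t4} {t5} {t7}
  V12: {t6}
  V13: {t7}
  V23: {t5}
C dims 9,3; δ0: rk 3, SNF 1^3
Ȟ^0: (9−3)−0=6 ⇒ Z^6
Ȟ^1: (3−0)−3=0 ⇒ 0
Ȟ^2: (0−0)−0=0 ⇒ 0

Ȟ^0 = Z^6; Ȟ^1 = 0; Ȟ^2 = 0


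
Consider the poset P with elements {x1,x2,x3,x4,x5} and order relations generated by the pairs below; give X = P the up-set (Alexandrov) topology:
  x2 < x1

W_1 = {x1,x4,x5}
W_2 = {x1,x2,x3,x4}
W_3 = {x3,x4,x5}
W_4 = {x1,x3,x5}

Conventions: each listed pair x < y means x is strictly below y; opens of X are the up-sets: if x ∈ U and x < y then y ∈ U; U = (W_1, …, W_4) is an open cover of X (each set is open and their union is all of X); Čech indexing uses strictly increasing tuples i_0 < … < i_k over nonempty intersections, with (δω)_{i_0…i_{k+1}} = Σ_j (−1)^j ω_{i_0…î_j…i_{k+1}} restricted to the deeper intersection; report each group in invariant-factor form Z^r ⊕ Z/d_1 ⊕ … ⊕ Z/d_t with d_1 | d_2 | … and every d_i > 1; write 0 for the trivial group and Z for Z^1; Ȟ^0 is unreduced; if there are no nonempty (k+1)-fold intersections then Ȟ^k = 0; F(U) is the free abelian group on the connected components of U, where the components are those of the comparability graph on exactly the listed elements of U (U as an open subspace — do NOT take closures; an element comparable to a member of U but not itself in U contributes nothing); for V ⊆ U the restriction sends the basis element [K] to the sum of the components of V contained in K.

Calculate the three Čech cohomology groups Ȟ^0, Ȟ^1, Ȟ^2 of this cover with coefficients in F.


Ȟ^0(U;F) ≅ Z^4, Ȟ^1(U;F) ≅ 0 and Ȟ^2(U;F) ≅ 0

nonempty overlaps:
  W12={x1,x4} W13={x4,x5} W14={x1,x5} W23={x3,x4} W24={x1,x3} W34={x3,x5}
  W123={x4} W124={x1} W134={x5} W234={x3}
components per intersection:
  W1: {x1} {x4} {x5}
  W2: {x1,x2} {x3} {x4}
  W3: {x3} {x4} {x5}
  W4: {x1} {x3} {x5}
  W12: {x1} {x4}
  W13: {x4} {x5}
  W14: {x1} {x5}
  W23: {x3} {x4}
  W24: {x1} {x3}
  W34: {x3} {x5}
  W123: {x4}
  W124: {x1}
  W134: {x5}
  W234: {x3}
C dims 12,12,4; δ0: rk 8, SNF 1^8; δ1: rk 4, SNF 1^4
degree 0: 12−8−0 = 4 → Ȟ^0 ≅ Z^4
degree 1: 12−4−8 = 0 → Ȟ^1 ≅ 0
degree 2: 4−0−4 = 0 → Ȟ^2 ≅ 0


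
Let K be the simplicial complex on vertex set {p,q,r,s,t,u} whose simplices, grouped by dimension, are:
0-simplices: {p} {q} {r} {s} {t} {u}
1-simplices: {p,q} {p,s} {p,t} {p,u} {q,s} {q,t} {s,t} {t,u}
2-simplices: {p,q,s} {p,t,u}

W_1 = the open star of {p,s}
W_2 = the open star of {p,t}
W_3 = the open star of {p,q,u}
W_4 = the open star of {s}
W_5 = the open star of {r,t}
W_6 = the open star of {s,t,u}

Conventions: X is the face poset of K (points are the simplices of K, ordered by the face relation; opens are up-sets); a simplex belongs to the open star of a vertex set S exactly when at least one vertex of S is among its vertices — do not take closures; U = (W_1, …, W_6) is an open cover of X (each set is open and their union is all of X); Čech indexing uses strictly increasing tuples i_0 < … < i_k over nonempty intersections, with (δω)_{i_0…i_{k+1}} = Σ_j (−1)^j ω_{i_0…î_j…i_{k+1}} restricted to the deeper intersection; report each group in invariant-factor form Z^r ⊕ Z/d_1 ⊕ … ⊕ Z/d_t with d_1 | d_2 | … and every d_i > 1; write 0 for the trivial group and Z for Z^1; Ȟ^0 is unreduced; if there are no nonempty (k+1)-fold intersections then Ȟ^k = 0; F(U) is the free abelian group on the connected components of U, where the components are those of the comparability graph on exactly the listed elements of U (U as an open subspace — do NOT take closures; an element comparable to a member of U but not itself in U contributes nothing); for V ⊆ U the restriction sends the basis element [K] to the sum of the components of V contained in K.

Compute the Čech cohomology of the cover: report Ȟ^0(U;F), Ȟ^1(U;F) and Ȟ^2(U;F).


nonempty overlaps:
  W1={{p},{s},{p,q},{p,s},{p,t},{p,u},{q,s},{s,t},{p,q,s},{p,t,u}} W2={{p},{t},{p,q},{p,s},{p,t},{p,u},{q,t},{s,t},{t,u},{p,q,s},{p,t,u}} W3={{p},{q},{u},{p,q},{p,s},{p,t},{p,u},{q,s},{q,t},{t,u},{p,q,s},{p,t,u}} W4={{s},{p,s},{q,s},{s,t},{p,q,s}} W5={{r},{t},{p,t},{q,t},{s,t},{t,u},{p,t,u}} W6={{s},{t},{u},{p,s},{p,t},{p,u},{q,s},{q,t},{s,t},{t,u},{p,q,s},{p,t,u}}
  W12={{p},{p,q},{p,s},{p,t},{p,u},{s,t},{p,q,s},{p,t,u}} W13={{p},{p,q},{p,s},{p,t},{p,u},{q,s},{p,q,s},{p,t,u}} W14={{s},{p,s},{q,s},{s,t},{p,q,s}} W15={{p,t},{s,t},{p,t,u}} W16={{s},{p,s},{p,t},{p,u},{q,s},{s,t},{p,q,s},{p,t,u}} W23={{p},{p,q},{p,s},{p,t},{p,u},{q,t},{t,u},{p,q,s},{p,t,u}} W24={{p,s},{s,t},{p,q,s}} W25={{t},{p,t},{q,t},{s,t},{t,u},{p,t,u}} W26={{t},{p,s},{p,t},{p,u},{q,t},{s,t},{t,u},{p,q,s},{p,t,u}} W34={{p,s},{q,s},{p,q,s}} W35={{p,t},{q,t},{t,u},{p,t,u}} W36={{u},{p,s},{p,t},{p,u},{q,s},{q,t},{t,u},{p,q,s},{p,t,u}} W45={{s,t}} W46={{s},{p,s},{q,s},{s,t},{p,q,s}} W56={{t},{p,t},{q,t},{s,t},{t,u},{p,t,u}}
  W123={{p},{p,q},{p,s},{p,t},{p,u},{p,q,s},{p,t,u}} W124={{p,s},{s,t},{p,q,s}} W125={{p,t},{s,t},{p,t,u}} W126={{p,s},{p,t},{p,u},{s,t},{p,q,s},{p,t,u}} W134={{p,s},{q,s},{p,q,s}} W135={{p,t},{p,t,u}} W136={{p,s},{p,t},{p,u},{q,s},{p,q,s},{p,t,u}} W145={{s,t}} W146={{s},{p,s},{q,s},{s,t},{p,q,s}} W156={{p,t},{s,t},{p,t,u}} W234={{p,s},{p,q,s}} W235={{p,t},{q,t},{t,u},{p,t,u}} W236={{p,s},{p,t},{p,u},{q,t},{t,u},{p,q,s},{p,t,u}} W245={{s,t}} W246={{p,s},{s,t},{p,q,s}} W256={{t},{p,t},{q,t},{s,t},{t,u},{p,t,u}} W346={{p,s},{q,s},{p,q,s}} W356={{p,t},{q,t},{t,u},{p,t,u}} W456={{s,t}}
  W1234={{p,s},{p,q,s}} W1235={{p,t},{p,t,u}} W1236={{p,s},{p,t},{p,u},{p,q,s},{p,t,u}} W1245={{s,t}} W1246={{p,s},{s,t},{p,q,s}} W1256={{p,t},{s,t},{p,t,u}} W1346={{p,s},{q,s},{p,q,s}} W1356={{p,t},{p,t,u}} W1456={{s,t}} W2346={{p,s},{p,q,s}} W2356={{p,t},{q,t},{t,u},{p,t,u}} W2456={{s,t}}
  W12346={{p,s},{p,q,s}} W12356={{p,t},{p,t,u}} W12456={{s,t}}
components per intersection:
  W1: {{p},{s},{p,q},{p,s},{p,t},{p,u},{q,s},{s,t},{p,q,s},{p,t,u}}
  W2: {{p},{t},{p,q},{p,s},{p,t},{p,u},{q,t},{s,t},{t,u},{p,q,s},{p,t,u}}
  W3: {{p},{q},{u},{p,q},{p,s},{p,t},{p,u},{q,s},{q,t},{t,u},{p,q,s},{p,t,u}}
  W4: {{s},{p,s},{q,s},{s,t},{p,q,s}}
  W5: {{r}} {{t},{p,t},{q,t},{s,t},{t,u},{p,t,u}}
  W6: {{s},{t},{u},{p,s},{p,t},{p,u},{q,s},{q,t},{s,t},{t,u},{p,q,s},{p,t,u}}
  W12: {{p},{p,q},{p,s},{p,t},{p,u},{p,q,s},{p,t,u}} {{s,t}}
  W13: {{p},{p,q},{p,s},{p,t},{p,u},{q,s},{p,q,s},{p,t,u}}
  W14: {{s},{p,s},{q,s},{s,t},{p,q,s}}
  W15: {{p,t},{p,t,u}} {{s,t}}
  W16: {{s},{p,s},{q,s},{s,t},{p,q,s}} {{p,t},{p,u},{p,t,u}}
  W23: {{p},{p,q},{p,s},{p,t},{p,u},{t,u},{p,q,s},{p,t,u}} {{q,t}}
  W24: {{p,s},{p,q,s}} {{s,t}}
  W25: {{t},{p,t},{q,t},{s,t},{t,u},{p,t,u}}
  W26: {{t},{p,t},{p,u},{q,t},{s,t},{t,u},{p,t,u}} {{p,s},{p,q,s}}
  W34: {{p,s},{q,s},{p,q,s}}
  W35: {{p,t},{t,u},{p,t,u}} {{q,t}}
  W36: {{u},{p,t},{p,u},{t,u},{p,t,u}} {{p,s},{q,s},{p,q,s}} {{q,t}}
  W45: {{s,t}}
  W46: {{s},{p,s},{q,s},{s,t},{p,q,s}}
  W56: {{t},{p,t},{q,t},{s,t},{t,u},{p,t,u}}
  W123: {{p},{p,q},{p,s},{p,t},{p,u},{p,q,s},{p,t,u}}
  W124: {{p,s},{p,q,s}} {{s,t}}
  W125: {{p,t},{p,t,u}} {{s,t}}
  W126: {{p,s},{p,q,s}} {{p,t},{p,u},{p,t,u}} {{s,t}}
  W134: {{p,s},{q,s},{p,q,s}}
  W135: {{p,t},{p,t,u}}
  W136: {{p,s},{q,s},{p,q,s}} {{p,t},{p,u},{p,t,u}}
  W145: {{s,t}}
  W146: {{s},{p,s},{q,s},{s,t},{p,q,s}}
  W156: {{p,t},{p,t,u}} {{s,t}}
  W234: {{p,s},{p,q,s}}
  W235: {{p,t},{t,u},{p,t,u}} {{q,t}}
  W236: {{p,s},{p,q,s}} {{p,t},{p,u},{t,u},{p,t,u}} {{q,t}}
  W245: {{s,t}}
  W246: {{p,s},{p,q,s}} {{s,t}}
  W256: {{t},{p,t},{q,t},{s,t},{t,u},{p,t,u}}
  W346: {{p,s},{q,s},{p,q,s}}
  W356: {{p,t},{t,u},{p,t,u}} {{q,t}}
  W456: {{s,t}}
  W1234: {{p,s},{p,q,s}}
  W1235: {{p,t},{p,t,u}}
  W1236: {{p,s},{p,q,s}} {{p,t},{p,u},{p,t,u}}
  W1245: {{s,t}}
  W1246: {{p,s},{p,q,s}} {{s,t}}
  W1256: {{p,t},{p,t,u}} {{s,t}}
  W1346: {{p,s},{q,s},{p,q,s}}
  W1356: {{p,t},{p,t,u}}
  W1456: {{s,t}}
  W2346: {{p,s},{p,q,s}}
  W2356: {{p,t},{t,u},{p,t,u}} {{q,t}}
  W2456: {{s,t}}
  W12346: {{p,s},{p,q,s}}
  W12356: {{p,t},{p,t,u}}
  W12456: {{s,t}}
C dims 7,24,30,16; δ0: rk 5, SNF 1^5; δ1: rk 17, SNF 1^17; δ2: rk 13, SNF 1^13
degree 0: 7−5−0 = 2 → Ȟ^0 ≅ Z^2
degree 1: 24−17−5 = 2 → Ȟ^1 ≅ Z^2
degree 2: 30−13−17 = 0 → Ȟ^2 ≅ 0

Ȟ^0 ≅ Z^2; Ȟ^1 ≅ Z^2; Ȟ^2 ≅ 0


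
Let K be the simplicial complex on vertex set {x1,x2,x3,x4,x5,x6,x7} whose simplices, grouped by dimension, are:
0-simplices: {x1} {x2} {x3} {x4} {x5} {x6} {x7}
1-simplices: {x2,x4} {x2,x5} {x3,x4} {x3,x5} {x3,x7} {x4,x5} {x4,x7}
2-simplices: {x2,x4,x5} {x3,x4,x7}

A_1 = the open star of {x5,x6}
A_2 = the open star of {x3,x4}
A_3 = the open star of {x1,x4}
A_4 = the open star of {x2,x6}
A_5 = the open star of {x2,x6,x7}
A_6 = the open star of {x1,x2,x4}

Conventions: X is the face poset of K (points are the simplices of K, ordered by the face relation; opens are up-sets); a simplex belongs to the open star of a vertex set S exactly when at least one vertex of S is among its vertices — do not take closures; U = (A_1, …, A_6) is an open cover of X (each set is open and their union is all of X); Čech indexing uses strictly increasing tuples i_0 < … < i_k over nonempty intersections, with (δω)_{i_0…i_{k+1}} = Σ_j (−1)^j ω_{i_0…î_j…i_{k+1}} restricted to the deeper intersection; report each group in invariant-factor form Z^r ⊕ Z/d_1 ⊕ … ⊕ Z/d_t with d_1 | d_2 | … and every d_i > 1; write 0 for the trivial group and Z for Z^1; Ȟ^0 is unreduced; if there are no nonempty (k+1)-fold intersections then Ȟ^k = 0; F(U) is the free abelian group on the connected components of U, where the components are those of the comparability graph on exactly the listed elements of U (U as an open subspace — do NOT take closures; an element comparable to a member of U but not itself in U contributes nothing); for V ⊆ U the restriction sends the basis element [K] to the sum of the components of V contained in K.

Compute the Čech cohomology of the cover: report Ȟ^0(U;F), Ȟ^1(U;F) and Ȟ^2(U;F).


nerve of the cover:
  A1={{x5},{x6},{x2,x5},{x3,x5},{x4,x5},{x2,x4,x5}} A2={{x3},{x4},{x2,x4},{x3,x4},{x3,x5},{x3,x7},{x4,x5},{x4,x7},{x2,x4,x5},{x3,x4,x7}} A3={{x1},{x4},{x2,x4},{x3,x4},{x4,x5},{x4,x7},{x2,x4,x5},{x3,x4,x7}} A4={{x2},{x6},{x2,x4},{x2,x5},{x2,x4,x5}} A5={{x2},{x6},{x7},{x2,x4},{x2,x5},{x3,x7},{x4,x7},{x2,x4,x5},{x3,x4,x7}} A6={{x1},{x2},{x4},{x2,x4},{x2,x5},{x3,x4},{x4,x5},{x4,x7},{x2,x4,x5},{x3,x4,x7}}
  A12={{x3,x5},{x4,x5},{x2,x4,x5}} A13={{x4,x5},{x2,x4,x5}} A14={{x6},{x2,x5},{x2,x4,x5}} A15={{x6},{x2,x5},{x2,x4,x5}} A16={{x2,x5},{x4,x5},{x2,x4,x5}} A23={{x4},{x2,x4},{x3,x4},{x4,x5},{x4,x7},{x2,x4,x5},{x3,x4,x7}} A24={{x2,x4},{x2,x4,x5}} A25={{x2,x4},{x3,x7},{x4,x7},{x2,x4,x5},{x3,x4,x7}} A26={{x4},{x2,x4},{x3,x4},{x4,x5},{x4,x7},{x2,x4,x5},{x3,x4,x7}} A34={{x2,x4},{x2,x4,x5}} A35={{x2,x4},{x4,x7},{x2,x4,x5},{x3,x4,x7}} A36={{x1},{x4},{x2,x4},{x3,x4},{x4,x5},{x4,x7},{x2,x4,x5},{x3,x4,x7}} A45={{x2},{x6},{x2,x4},{x2,x5},{x2,x4,x5}} A46={{x2},{x2,x4},{x2,x5},{x2,x4,x5}} A56={{x2},{x2,x4},{x2,x5},{x4,x7},{x2,x4,x5},{x3,x4,x7}}
  A123={{x4,x5},{x2,x4,x5}} A124={{x2,x4,x5}} A125={{x2,x4,x5}} A126={{x4,x5},{x2,x4,x5}} A134={{x2,x4,x5}} A135={{x2,x4,x5}} A136={{x4,x5},{x2,x4,x5}} A145={{x6},{x2,x5},{x2,x4,x5}} A146={{x2,x5},{x2,x4,x5}} A156={{x2,x5},{x2,x4,x5}} A234={{x2,x4},{x2,x4,x5}} A235={{x2,x4},{x4,x7},{x2,x4,x5},{x3,x4,x7}} A236={{x4},{x2,x4},{x3,x4},{x4,x5},{x4,x7},{x2,x4,x5},{x3,x4,x7}} A245={{x2,x4},{x2,x4,x5}} A246={{x2,x4},{x2,x4,x5}} A256={{x2,x4},{x4,x7},{x2,x4,x5},{x3,x4,x7}} A345={{x2,x4},{x2,x4,x5}} A346={{x2,x4},{x2,x4,x5}} A356={{x2,x4},{x4,x7},{x2,x4,x5},{x3,x4,x7}} A456={{x2},{x2,x4},{x2,x5},{x2,x4,x5}}
  A1234={{x2,x4,x5}} A1235={{x2,x4,x5}} A1236={{x4,x5},{x2,x4,x5}} A1245={{x2,x4,x5}} A1246={{x2,x4,x5}} A1256={{x2,x4,x5}} A1345={{x2,x4,x5}} A1346={{x2,x4,x5}} A1356={{x2,x4,x5}} A1456={{x2,x5},{x2,x4,x5}} A2345={{x2,x4},{x2,x4,x5}} A2346={{x2,x4},{x2,x4,x5}} A2356={{x2,x4},{x4,x7},{x2,x4,x5},{x3,x4,x7}} A2456={{x2,x4},{x2,x4,x5}} A3456={{x2,x4},{x2,x4,x5}}
  A12345={{x2,x4,x5}} A12346={{x2,x4,x5}} A12356={{x2,x4,x5}} A12456={{x2,x4,x5}} A13456={{x2,x4,x5}} A23456={{x2,x4},{x2,x4,x5}}
  A123456={{x2,x4,x5}}
components per intersection:
  A1: {{x5},{x2,x5},{x3,x5},{x4,x5},{x2,x4,x5}} {{x6}}
  A2: {{x3},{x4},{x2,x4},{x3,x4},{x3,x5},{x3,x7},{x4,x5},{x4,x7},{x2,x4,x5},{x3,x4,x7}}
  A3: {{x1}} {{x4},{x2,x4},{x3,x4},{x4,x5},{x4,x7},{x2,x4,x5},{x3,x4,x7}}
  A4: {{x2},{x2,x4},{x2,x5},{x2,x4,x5}} {{x6}}
  A5: {{x2},{x2,x4},{x2,x5},{x2,x4,x5}} {{x6}} {{x7},{x3,x7},{x4,x7},{x3,x4,x7}}
  A6: {{x1}} {{x2},{x4},{x2,x4},{x2,x5},{x3,x4},{x4,x5},{x4,x7},{x2,x4,x5},{x3,x4,x7}}
  A12: {{x3,x5}} {{x4,x5},{x2,x4,x5}}
  A13: {{x4,x5},{x2,x4,x5}}
  A14: {{x6}} {{x2,x5},{x2,x4,x5}}
  A15: {{x6}} {{x2,x5},{x2,x4,x5}}
  A16: {{x2,x5},{x4,x5},{x2,x4,x5}}
  A23: {{x4},{x2,x4},{x3,x4},{x4,x5},{x4,x7},{x2,x4,x5},{x3,x4,x7}}
  A24: {{x2,x4},{x2,x4,x5}}
  A25: {{x2,x4},{x2,x4,x5}} {{x3,x7},{x4,x7},{x3,x4,x7}}
  A26: {{x4},{x2,x4},{x3,x4},{x4,x5},{x4,x7},{x2,x4,x5},{x3,x4,x7}}
  A34: {{x2,x4},{x2,x4,x5}}
  A35: {{x2,x4},{x2,x4,x5}} {{x4,x7},{x3,x4,x7}}
  A36: {{x1}} {{x4},{x2,x4},{x3,x4},{x4,x5},{x4,x7},{x2,x4,x5},{x3,x4,x7}}
  A45: {{x2},{x2,x4},{x2,x5},{x2,x4,x5}} {{x6}}
  A46: {{x2},{x2,x4},{x2,x5},{x2,x4,x5}}
  A56: {{x2},{x2,x4},{x2,x5},{x2,x4,x5}} {{x4,x7},{x3,x4,x7}}
  A123: {{x4,x5},{x2,x4,x5}}
  A124: {{x2,x4,x5}}
  A125: {{x2,x4,x5}}
  A126: {{x4,x5},{x2,x4,x5}}
  A134: {{x2,x4,x5}}
  A135: {{x2,x4,x5}}
  A136: {{x4,x5},{x2,x4,x5}}
  A145: {{x6}} {{x2,x5},{x2,x4,x5}}
  A146: {{x2,x5},{x2,x4,x5}}
  A156: {{x2,x5},{x2,x4,x5}}
  A234: {{x2,x4},{x2,x4,x5}}
  A235: {{x2,x4},{x2,x4,x5}} {{x4,x7},{x3,x4,x7}}
  A236: {{x4},{x2,x4},{x3,x4},{x4,x5},{x4,x7},{x2,x4,x5},{x3,x4,x7}}
  A245: {{x2,x4},{x2,x4,x5}}
  A246: {{x2,x4},{x2,x4,x5}}
  A256: {{x2,x4},{x2,x4,x5}} {{x4,x7},{x3,x4,x7}}
  A345: {{x2,x4},{x2,x4,x5}}
  A346: {{x2,x4},{x2,x4,x5}}
  A356: {{x2,x4},{x2,x4,x5}} {{x4,x7},{x3,x4,x7}}
  A456: {{x2},{x2,x4},{x2,x5},{x2,x4,x5}}
  A1234: {{x2,x4,x5}}
  A1235: {{x2,x4,x5}}
  A1236: {{x4,x5},{x2,x4,x5}}
  A1245: {{x2,x4,x5}}
  A1246: {{x2,x4,x5}}
  A1256: {{x2,x4,x5}}
  A1345: {{x2,x4,x5}}
  A1346: {{x2,x4,x5}}
  A1356: {{x2,x4,x5}}
  A1456: {{x2,x5},{x2,x4,x5}}
  A2345: {{x2,x4},{x2,x4,x5}}
  A2346: {{x2,x4},{x2,x4,x5}}
  A2356: {{x2,x4},{x2,x4,x5}} {{x4,x7},{x3,x4,x7}}
  A2456: {{x2,x4},{x2,x4,x5}}
  A3456: {{x2,x4},{x2,x4,x5}}
  A12345: {{x2,x4,x5}}
  A12346: {{x2,x4,x5}}
  A12356: {{x2,x4,x5}}
  A12456: {{x2,x4,x5}}
  A13456: {{x2,x4,x5}}
  A23456: {{x2,x4},{x2,x4,x5}}
  A123456: {{x2,x4,x5}}
C dims 12,23,24,16; δ0: rk 9, SNF 1^9; δ1: rk 13, SNF 1^13; δ2: rk 11, SNF 1^11
Ȟ^0 = (12 − 9) − 0 = 3, so Ȟ^0 ≅ Z^3
Ȟ^1 = (23 − 13) − 9 = 1, so Ȟ^1 ≅ Z
Ȟ^2 = (24 − 11) − 13 = 0, so Ȟ^2 ≅ 0

Ȟ^0(U;F) ≅ Z^3, Ȟ^1(U;F) ≅ Z and Ȟ^2(U;F) ≅ 0


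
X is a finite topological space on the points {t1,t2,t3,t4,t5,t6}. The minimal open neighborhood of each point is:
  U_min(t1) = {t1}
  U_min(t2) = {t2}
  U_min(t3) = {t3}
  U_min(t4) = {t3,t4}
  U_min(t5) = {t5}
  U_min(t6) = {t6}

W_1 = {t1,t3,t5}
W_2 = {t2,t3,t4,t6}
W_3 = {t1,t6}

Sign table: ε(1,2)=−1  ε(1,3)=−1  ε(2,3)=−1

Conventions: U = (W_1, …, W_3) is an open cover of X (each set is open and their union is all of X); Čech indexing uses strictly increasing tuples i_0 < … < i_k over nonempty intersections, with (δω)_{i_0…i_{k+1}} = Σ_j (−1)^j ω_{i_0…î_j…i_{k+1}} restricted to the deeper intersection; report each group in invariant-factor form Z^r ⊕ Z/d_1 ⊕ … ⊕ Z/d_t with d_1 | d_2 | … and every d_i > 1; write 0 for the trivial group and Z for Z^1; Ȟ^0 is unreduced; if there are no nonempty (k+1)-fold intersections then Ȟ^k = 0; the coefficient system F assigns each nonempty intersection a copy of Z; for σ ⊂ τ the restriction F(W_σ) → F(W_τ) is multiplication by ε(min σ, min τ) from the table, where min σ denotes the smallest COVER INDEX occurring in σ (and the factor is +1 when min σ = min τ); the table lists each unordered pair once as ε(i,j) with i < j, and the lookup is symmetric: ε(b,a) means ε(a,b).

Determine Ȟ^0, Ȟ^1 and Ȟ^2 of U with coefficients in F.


nonempty intersections:
  W12={t3} W13={t1} W23={t6}
C dims 3,3; δ0: rk 3, SNF 1^2·2
Ȟ^0: (3−3)−0=0 ⇒ 0
Ȟ^1: (3−0)−3=0 plus torsion [2] ⇒ Z/2
Ȟ^2: (0−0)−0=0 ⇒ 0

Ȟ^0 = 0, Ȟ^1 = Z/2 and Ȟ^2 = 0


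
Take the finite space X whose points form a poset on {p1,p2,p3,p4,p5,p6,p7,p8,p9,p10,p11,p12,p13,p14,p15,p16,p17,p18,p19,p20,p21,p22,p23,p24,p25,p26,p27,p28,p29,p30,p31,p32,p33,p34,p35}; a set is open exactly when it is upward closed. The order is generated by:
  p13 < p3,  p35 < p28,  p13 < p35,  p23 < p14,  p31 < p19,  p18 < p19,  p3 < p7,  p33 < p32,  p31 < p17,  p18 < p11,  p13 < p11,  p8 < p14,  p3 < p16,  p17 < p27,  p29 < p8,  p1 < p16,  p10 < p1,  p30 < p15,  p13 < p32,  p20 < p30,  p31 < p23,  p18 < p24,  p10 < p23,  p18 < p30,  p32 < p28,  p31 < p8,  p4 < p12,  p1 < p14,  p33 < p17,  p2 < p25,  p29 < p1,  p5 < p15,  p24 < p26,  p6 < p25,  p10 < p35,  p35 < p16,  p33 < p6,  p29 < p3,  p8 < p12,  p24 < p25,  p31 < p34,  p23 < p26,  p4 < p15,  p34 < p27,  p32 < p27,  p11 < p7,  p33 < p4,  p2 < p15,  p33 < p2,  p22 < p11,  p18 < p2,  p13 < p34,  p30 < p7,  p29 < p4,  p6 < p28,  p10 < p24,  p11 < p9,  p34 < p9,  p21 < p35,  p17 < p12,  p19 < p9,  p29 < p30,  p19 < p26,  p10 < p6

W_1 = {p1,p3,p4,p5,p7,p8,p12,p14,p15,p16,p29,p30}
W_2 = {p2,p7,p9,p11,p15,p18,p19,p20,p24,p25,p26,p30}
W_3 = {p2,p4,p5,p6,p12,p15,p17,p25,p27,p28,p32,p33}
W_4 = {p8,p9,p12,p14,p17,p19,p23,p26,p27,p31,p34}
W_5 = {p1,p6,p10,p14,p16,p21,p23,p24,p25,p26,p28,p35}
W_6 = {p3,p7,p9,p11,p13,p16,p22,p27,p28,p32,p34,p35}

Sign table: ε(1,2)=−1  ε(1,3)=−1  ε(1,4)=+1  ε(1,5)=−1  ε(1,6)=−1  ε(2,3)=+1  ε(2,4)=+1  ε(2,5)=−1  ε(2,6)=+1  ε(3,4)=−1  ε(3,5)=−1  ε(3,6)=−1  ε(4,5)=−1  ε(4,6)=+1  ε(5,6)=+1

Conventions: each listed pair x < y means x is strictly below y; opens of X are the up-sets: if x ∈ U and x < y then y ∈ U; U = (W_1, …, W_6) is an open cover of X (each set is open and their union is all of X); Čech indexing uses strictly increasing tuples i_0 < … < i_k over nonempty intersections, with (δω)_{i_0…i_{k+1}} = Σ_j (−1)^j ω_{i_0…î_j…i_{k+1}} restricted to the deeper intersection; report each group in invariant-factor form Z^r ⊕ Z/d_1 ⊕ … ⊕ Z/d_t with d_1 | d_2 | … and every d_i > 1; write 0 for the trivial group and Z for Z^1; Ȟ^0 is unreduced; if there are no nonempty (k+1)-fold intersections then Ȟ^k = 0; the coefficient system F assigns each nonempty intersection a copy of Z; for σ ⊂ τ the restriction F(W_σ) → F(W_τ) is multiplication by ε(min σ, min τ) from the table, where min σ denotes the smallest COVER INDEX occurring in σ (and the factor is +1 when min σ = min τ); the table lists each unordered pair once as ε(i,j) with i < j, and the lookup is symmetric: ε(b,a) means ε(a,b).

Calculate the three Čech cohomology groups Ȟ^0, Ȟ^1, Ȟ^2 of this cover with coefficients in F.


nerve simplices:
  W12={p7,p15,p30} W13={p4,p5,p12,p15} W14={p8,p12,p14} W15={p1,p14,p16} W16={p3,p7,p16} W23={p2,p15,p25} W24={p9,p19,p26} W25={p24,p25,p26} W26={p7,p9,p11} W34={p12,p17,p27} W35={p6,p25,p28} W36={p27,p28,p32} W45={p14,p23,p26} W46={p9,p27,p34} W56={p16,p28,p35}
  W123={p15} W126={p7} W134={p12} W145={p14} W156={p16} W235={p25} W245={p26} W246={p9} W346={p27} W356={p28}
C dims 6,15,10; δ0: rk 6, SNF 1^5·2; δ1: rk 9, SNF 1^9
degree 0: 6−6−0 = 0 → Ȟ^0 ≅ 0
degree 1: 15−9−6 = 0 plus torsion [2] → Ȟ^1 ≅ Z/2
degree 2: 10−0−9 = 1 → Ȟ^2 ≅ Z

Ȟ^0 = 0, Ȟ^1 = Z/2 and Ȟ^2 = Z


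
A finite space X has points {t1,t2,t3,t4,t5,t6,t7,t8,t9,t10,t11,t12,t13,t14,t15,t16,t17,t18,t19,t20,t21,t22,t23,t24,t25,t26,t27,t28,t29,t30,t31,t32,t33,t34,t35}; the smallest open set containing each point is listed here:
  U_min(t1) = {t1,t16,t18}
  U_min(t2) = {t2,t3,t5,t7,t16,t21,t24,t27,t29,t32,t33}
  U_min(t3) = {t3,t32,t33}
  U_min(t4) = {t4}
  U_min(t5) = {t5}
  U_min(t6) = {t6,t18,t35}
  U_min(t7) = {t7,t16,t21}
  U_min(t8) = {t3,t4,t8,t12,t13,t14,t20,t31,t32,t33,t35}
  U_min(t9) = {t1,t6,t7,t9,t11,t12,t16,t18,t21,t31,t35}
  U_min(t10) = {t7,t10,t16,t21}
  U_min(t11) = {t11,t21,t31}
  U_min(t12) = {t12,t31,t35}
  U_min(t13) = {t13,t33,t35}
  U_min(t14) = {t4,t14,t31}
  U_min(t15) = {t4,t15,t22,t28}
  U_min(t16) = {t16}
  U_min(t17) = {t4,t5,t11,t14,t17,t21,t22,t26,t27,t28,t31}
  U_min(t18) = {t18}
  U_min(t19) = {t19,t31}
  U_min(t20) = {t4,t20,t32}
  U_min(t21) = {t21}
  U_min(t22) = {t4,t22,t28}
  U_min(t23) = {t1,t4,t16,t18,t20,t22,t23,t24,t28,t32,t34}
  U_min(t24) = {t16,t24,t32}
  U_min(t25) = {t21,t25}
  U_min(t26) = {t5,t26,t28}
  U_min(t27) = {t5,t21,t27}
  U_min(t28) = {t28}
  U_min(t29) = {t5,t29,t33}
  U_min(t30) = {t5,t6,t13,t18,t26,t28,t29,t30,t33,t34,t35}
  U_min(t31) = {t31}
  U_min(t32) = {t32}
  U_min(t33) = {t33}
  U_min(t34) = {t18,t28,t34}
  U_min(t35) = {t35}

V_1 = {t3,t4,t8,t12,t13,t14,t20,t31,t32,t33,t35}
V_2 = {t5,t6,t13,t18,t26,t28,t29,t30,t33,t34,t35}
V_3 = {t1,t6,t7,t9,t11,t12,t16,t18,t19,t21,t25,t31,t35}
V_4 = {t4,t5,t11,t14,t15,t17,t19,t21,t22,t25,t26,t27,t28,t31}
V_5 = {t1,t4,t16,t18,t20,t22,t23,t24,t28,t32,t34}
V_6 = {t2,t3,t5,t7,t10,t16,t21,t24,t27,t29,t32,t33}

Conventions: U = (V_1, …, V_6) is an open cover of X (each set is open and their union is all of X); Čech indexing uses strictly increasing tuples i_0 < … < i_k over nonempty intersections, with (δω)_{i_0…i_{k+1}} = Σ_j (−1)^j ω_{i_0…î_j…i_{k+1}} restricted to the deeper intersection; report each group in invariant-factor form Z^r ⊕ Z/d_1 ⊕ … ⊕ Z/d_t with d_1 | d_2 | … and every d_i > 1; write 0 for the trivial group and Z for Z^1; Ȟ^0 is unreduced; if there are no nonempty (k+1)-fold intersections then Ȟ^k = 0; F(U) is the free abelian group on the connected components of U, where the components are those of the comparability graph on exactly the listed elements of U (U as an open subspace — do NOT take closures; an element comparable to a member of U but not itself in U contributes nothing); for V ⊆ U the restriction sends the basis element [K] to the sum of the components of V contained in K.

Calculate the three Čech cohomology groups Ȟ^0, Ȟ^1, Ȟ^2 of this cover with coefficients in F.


nerve simplices:
  V12={t13,t33,t35} V13={t12,t31,t35} V14={t4,t14,t31} V15={t4,t20,t32} V16={t3,t32,t33} V23={t6,t18,t35} V24={t5,t26,t28} V25={t18,t28,t34} V26={t5,t29,t33} V34={t11,t19,t21,t25,t31} V35={t1,t16,t18} V36={t7,t16,t21} V45={t4,t22,t28} V46={t5,t21,t27} V56={t16,t24,t32}
  V123={t35} V126={t33} V134={t31} V145={t4} V156={t32} V235={t18} V245={t28} V246={t5} V346={t21} V356={t16}
components per intersection:
  V1: {t3,t4,t8,t12,t13,t14,t20,t31,t32,t33,t35}
  V2: {t5,t6,t13,t18,t26,t28,t29,t30,t33,t34,t35}
  V3: {t1,t6,t7,t9,t11,t12,t16,t18,t19,t21,t25,t31,t35}
  V4: {t4,t5,t11,t14,t15,t17,t19,t21,t22,t25,t26,t27,t28,t31}
  V5: {t1,t4,t16,t18,t20,t22,t23,t24,t28,t32,t34}
  V6: {t2,t3,t5,t7,t10,t16,t21,t24,t27,t29,t32,t33}
  V12: {t13,t33,t35}
  V13: {t12,t31,t35}
  V14: {t4,t14,t31}
  V15: {t4,t20,t32}
  V16: {t3,t32,t33}
  V23: {t6,t18,t35}
  V24: {t5,t26,t28}
  V25: {t18,t28,t34}
  V26: {t5,t29,t33}
  V34: {t11,t19,t21,t25,t31}
  V35: {t1,t16,t18}
  V36: {t7,t16,t21}
  V45: {t4,t22,t28}
  V46: {t5,t21,t27}
  V56: {t16,t24,t32}
  V123: {t35}
  V126: {t33}
  V134: {t31}
  V145: {t4}
  V156: {t32}
  V235: {t18}
  V245: {t28}
  V246: {t5}
  V346: {t21}
  V356: {t16}
C dims 6,15,10; δ0: rk 5, SNF 1^5; δ1: rk 10, SNF 1^9·2
degree 0: 6−5−0 = 1 → Ȟ^0 ≅ Z
degree 1: 15−10−5 = 0 → Ȟ^1 ≅ 0
degree 2: 10−0−10 = 0 plus torsion [2] → Ȟ^2 ≅ Z/2

Ȟ^0 ≅ Z, Ȟ^1 ≅ 0 and Ȟ^2 ≅ Z/2


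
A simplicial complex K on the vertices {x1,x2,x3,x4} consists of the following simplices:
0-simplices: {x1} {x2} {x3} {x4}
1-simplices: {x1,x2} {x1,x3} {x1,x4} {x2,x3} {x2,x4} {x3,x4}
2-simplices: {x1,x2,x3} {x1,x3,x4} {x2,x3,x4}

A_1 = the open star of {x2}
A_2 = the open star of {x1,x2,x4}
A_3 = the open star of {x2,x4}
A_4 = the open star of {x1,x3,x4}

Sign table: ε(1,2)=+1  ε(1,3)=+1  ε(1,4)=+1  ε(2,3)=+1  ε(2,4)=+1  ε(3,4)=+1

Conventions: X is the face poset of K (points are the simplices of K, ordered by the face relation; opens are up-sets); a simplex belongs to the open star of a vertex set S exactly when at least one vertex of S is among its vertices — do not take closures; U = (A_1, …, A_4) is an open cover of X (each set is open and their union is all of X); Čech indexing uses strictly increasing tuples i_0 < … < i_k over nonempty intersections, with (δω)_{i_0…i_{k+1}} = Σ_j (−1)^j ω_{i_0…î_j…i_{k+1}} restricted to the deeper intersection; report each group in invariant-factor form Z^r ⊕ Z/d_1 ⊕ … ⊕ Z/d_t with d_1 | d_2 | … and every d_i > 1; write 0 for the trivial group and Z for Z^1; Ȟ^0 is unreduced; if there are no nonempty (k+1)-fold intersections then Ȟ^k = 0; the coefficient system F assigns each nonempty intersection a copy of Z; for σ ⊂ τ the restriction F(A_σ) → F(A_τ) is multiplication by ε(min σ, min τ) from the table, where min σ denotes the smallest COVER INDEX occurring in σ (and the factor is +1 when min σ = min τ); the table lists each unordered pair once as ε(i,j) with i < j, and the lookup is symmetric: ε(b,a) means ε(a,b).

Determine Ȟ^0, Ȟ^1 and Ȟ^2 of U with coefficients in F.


Ȟ^0(U;F) ≅ Z; Ȟ^1(U;F) ≅ 0; Ȟ^2(U;F) ≅ 0

nonempty overlaps:
  A1={{x2},{x1,x2},{x2,x3},{x2,x4},{x1,x2,x3},{x2,x3,x4}} A2={{x1},{x2},{x4},{x1,x2},{x1,x3},{x1,x4},{x2,x3},{x2,x4},{x3,x4},{x1,x2,x3},{x1,x3,x4},{x2,x3,x4}} A3={{x2},{x4},{x1,x2},{x1,x4},{x2,x3},{x2,x4},{x3,x4},{x1,x2,x3},{x1,x3,x4},{x2,x3,x4}} A4={{x1},{x3},{x4},{x1,x2},{x1,x3},{x1,x4},{x2,x3},{x2,x4},{x3,x4},{x1,x2,x3},{x1,x3,x4},{x2,x3,x4}}
  A12={{x2},{x1,x2},{x2,x3},{x2,x4},{x1,x2,x3},{x2,x3,x4}} A13={{x2},{x1,x2},{x2,x3},{x2,x4},{x1,x2,x3},{x2,x3,x4}} A14={{x1,x2},{x2,x3},{x2,x4},{x1,x2,x3},{x2,x3,x4}} A23={{x2},{x4},{x1,x2},{x1,x4},{x2,x3},{x2,x4},{x3,x4},{x1,x2,x3},{x1,x3,x4},{x2,x3,x4}} A24={{x1},{x4},{x1,x2},{x1,x3},{x1,x4},{x2,x3},{x2,x4},{x3,x4},{x1,x2,x3},{x1,x3,x4},{x2,x3,x4}} A34={{x4},{x1,x2},{x1,x4},{x2,x3},{x2,x4},{x3,x4},{x1,x2,x3},{x1,x3,x4},{x2,x3,x4}}
  A123={{x2},{x1,x2},{x2,x3},{x2,x4},{x1,x2,x3},{x2,x3,x4}} A124={{x1,x2},{x2,x3},{x2,x4},{x1,x2,x3},{x2,x3,x4}} A134={{x1,x2},{x2,x3},{x2,x4},{x1,x2,x3},{x2,x3,x4}} A234={{x4},{x1,x2},{x1,x4},{x2,x3},{x2,x4},{x3,x4},{x1,x2,x3},{x1,x3,x4},{x2,x3,x4}}
  A1234={{x1,x2},{x2,x3},{x2,x4},{x1,x2,x3},{x2,x3,x4}}
C dims 4,6,4,1; δ0: rk 3, SNF 1^3; δ1: rk 3, SNF 1^3; δ2: rk 1, SNF 1^1
degree 0: 4−3−0 = 1 → Ȟ^0 ≅ Z
degree 1: 6−3−3 = 0 → Ȟ^1 ≅ 0
degree 2: 4−1−3 = 0 → Ȟ^2 ≅ 0


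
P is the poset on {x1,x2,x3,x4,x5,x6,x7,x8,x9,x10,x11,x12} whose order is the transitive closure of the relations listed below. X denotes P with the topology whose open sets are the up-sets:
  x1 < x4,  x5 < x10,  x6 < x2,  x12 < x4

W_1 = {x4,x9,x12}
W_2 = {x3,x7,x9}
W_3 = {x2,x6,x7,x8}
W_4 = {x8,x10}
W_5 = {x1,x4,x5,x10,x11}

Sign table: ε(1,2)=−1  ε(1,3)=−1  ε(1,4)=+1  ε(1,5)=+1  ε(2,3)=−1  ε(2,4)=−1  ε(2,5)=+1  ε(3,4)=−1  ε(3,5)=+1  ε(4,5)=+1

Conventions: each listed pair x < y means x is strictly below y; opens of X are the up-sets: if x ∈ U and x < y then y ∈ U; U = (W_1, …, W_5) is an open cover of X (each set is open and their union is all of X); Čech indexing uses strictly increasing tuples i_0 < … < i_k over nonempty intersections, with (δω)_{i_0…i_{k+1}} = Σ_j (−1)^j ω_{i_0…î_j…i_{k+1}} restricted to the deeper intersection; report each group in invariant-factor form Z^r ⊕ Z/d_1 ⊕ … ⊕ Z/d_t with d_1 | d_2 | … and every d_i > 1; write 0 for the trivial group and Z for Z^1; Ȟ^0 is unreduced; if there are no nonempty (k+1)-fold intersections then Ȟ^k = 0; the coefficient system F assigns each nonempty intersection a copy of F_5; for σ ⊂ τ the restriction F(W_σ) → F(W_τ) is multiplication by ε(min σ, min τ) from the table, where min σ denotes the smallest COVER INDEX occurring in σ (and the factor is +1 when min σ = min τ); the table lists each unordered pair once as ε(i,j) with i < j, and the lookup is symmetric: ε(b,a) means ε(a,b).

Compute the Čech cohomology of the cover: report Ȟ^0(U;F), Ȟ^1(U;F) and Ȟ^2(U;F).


Ȟ^0(U;F) ≅ 0, Ȟ^1(U;F) ≅ 0, Ȟ^2(U;F) ≅ 0

intersection data:
  W12={x9} W15={x4} W23={x7} W34={x8} W45={x10}
C dims 5,5; δ0: rk_F5 5
Ȟ^0 = (5 − 5) − 0 = 0, so Ȟ^0 ≅ 0
Ȟ^1 = (5 − 0) − 5 = 0, so Ȟ^1 ≅ 0
Ȟ^2 = (0 − 0) − 0 = 0, so Ȟ^2 ≅ 0


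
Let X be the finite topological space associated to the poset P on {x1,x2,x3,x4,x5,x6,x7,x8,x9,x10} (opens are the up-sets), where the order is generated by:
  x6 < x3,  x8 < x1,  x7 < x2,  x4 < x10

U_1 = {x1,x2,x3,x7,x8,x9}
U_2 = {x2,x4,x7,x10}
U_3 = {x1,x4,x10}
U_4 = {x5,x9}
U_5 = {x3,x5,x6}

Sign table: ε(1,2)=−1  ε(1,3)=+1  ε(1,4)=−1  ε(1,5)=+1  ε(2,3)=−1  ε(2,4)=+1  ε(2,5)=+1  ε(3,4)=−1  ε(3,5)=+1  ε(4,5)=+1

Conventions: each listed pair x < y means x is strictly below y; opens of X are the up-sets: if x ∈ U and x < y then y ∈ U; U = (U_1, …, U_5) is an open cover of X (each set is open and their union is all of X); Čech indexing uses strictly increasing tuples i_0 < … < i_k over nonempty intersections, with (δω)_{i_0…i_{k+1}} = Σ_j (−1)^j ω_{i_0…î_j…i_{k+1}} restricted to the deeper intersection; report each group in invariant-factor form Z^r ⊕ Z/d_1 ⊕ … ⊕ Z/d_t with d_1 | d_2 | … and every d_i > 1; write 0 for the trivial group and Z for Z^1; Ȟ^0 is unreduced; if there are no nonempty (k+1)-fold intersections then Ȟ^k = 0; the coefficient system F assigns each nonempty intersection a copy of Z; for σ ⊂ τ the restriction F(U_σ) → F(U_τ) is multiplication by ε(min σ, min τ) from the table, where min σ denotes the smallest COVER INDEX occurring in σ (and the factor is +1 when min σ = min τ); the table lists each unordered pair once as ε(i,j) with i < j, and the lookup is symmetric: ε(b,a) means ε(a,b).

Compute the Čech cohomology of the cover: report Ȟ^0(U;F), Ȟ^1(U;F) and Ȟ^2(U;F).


Ȟ^0 ≅ 0, Ȟ^1 ≅ Z ⊕ Z/2, Ȟ^2 ≅ 0

nerve of the cover:
  U12={x2,x7} U13={x1} U14={x9} U15={x3} U23={x4,x10} U45={x5}
C dims 5,6; δ0: rk 5, SNF 1^4·2
Ȟ^0 = (5 − 5) − 0 = 0, so Ȟ^0 ≅ 0
Ȟ^1 = (6 − 0) − 5 = 1 plus torsion [2], so Ȟ^1 ≅ Z ⊕ Z/2
Ȟ^2 = (0 − 0) − 0 = 0, so Ȟ^2 ≅ 0


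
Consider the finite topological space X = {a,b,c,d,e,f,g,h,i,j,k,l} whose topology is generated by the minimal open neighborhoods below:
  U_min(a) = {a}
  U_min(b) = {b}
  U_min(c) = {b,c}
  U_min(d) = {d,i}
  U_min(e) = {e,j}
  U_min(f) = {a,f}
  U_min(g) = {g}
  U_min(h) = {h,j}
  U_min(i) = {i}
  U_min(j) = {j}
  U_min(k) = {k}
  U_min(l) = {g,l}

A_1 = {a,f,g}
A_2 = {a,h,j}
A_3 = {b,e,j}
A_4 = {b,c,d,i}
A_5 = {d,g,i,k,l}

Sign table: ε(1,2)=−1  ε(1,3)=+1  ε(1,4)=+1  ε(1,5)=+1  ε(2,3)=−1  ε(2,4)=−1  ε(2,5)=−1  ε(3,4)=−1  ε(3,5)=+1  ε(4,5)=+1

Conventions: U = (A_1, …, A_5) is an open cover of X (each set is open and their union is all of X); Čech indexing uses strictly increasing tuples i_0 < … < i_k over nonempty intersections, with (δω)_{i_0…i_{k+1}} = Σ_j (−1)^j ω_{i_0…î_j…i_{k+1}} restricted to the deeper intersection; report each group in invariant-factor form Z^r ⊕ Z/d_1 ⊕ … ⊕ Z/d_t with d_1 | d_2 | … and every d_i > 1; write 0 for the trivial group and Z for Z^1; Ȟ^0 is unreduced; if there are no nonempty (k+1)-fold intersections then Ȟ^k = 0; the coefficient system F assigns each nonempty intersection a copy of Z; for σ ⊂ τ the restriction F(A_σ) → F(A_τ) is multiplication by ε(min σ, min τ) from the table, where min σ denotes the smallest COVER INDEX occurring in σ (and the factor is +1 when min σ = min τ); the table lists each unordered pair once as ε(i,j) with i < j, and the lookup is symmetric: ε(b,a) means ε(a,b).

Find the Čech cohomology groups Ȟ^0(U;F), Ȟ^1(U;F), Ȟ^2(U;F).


Ȟ^0 ≅ 0,  Ȟ^1 ≅ Z/2,  Ȟ^2 ≅ 0

intersection data:
  A12={a} A15={g} A23={j} A34={b} A45={d,i}
C dims 5,5; δ0: rk 5, SNF 1^4·2
Ȟ^0 = (5 − 5) − 0 = 0, so Ȟ^0 ≅ 0
Ȟ^1 = (5 − 0) − 5 = 0 plus torsion [2], so Ȟ^1 ≅ Z/2
Ȟ^2 = (0 − 0) − 0 = 0, so Ȟ^2 ≅ 0
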